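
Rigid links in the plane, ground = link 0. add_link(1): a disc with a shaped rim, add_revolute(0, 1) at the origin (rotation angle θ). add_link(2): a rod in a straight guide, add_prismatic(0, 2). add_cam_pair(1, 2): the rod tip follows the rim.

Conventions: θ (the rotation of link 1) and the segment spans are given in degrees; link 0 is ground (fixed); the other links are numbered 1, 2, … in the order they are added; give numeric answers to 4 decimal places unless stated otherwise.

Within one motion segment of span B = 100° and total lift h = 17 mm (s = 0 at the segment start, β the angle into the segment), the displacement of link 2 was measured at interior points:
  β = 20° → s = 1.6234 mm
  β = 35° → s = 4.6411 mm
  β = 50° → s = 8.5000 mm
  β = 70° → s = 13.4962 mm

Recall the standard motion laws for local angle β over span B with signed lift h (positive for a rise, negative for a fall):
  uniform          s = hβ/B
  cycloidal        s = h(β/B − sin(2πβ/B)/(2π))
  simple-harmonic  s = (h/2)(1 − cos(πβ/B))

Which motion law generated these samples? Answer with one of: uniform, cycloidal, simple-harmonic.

candidates at β/B = r: uniform s = h·r (linear in β); cycloidal s = h·(r − sin(2πr)/(2π)); simple-harmonic s = (h/2)(1 − cos(πr))
β=20°: printed 1.6234 | uniform 3.4000, cycloidal 0.8268, simple-harmonic 1.6234
β=35°: printed 4.6411 | uniform 5.9500, cycloidal 3.7611, simple-harmonic 4.6411
β=50°: printed 8.5000 | uniform 8.5000, cycloidal 8.5000, simple-harmonic 8.5000
β=70°: printed 13.4962 | uniform 11.9000, cycloidal 14.4732, simple-harmonic 13.4962
only one law matches every sample → simple-harmonic

simple-harmonic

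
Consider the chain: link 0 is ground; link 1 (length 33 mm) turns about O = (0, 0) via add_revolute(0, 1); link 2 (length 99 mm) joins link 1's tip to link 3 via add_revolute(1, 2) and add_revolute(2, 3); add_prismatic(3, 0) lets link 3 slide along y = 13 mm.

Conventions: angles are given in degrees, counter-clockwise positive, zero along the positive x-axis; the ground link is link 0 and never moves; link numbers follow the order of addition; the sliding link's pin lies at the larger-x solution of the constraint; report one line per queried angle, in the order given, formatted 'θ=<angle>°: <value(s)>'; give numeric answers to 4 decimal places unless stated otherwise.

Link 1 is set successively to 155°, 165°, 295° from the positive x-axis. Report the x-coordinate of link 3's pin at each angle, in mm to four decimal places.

geometry: r = 33 mm, L = 99 mm, e = 13 mm
θ=155°: crank pin P = (r cos θ, r sin θ) = (-29.908157, 13.946403)
θ=155°: h = r sin θ − e = 13.946403 − 13 = 0.946403
θ=155°: x = r cos θ + √(L² − h²) = -29.908157 + 98.995476 = 69.087319
θ=165°: crank pin P = (r cos θ, r sin θ) = (-31.875552, 8.541028)
θ=165°: h = r sin θ − e = 8.541028 − 13 = -4.458972
θ=165°: x = r cos θ + √(L² − h²) = -31.875552 + 98.899533 = 67.023980
θ=295°: crank pin P = (r cos θ, r sin θ) = (13.946403, -29.908157)
θ=295°: h = r sin θ − e = -29.908157 − 13 = -42.908157
θ=295°: x = r cos θ + √(L² − h²) = 13.946403 + 89.218216 = 103.164619

θ=155°: 69.0873
θ=165°: 67.0240
θ=295°: 103.1646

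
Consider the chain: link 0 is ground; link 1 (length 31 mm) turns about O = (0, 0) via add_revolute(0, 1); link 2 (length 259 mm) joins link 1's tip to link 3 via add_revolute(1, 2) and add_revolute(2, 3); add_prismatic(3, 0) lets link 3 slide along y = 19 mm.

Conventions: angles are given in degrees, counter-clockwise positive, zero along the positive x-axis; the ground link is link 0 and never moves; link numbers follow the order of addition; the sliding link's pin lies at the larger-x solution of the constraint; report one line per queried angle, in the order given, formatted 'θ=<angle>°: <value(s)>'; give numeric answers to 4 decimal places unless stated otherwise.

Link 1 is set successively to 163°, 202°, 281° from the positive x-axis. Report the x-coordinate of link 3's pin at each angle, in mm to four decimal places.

geometry: r = 31 mm, L = 259 mm, e = 19 mm
θ=163°: crank pin P = (r cos θ, r sin θ) = (-29.645447, 9.063523)
θ=163°: h = r sin θ − e = 9.063523 − 19 = -9.936477
θ=163°: x = r cos θ + √(L² − h²) = -29.645447 + 258.809324 = 229.163877
θ=202°: crank pin P = (r cos θ, r sin θ) = (-28.742699, -11.612804)
θ=202°: h = r sin θ − e = -11.612804 − 19 = -30.612804
θ=202°: x = r cos θ + √(L² − h²) = -28.742699 + 257.184479 = 228.441779
θ=281°: crank pin P = (r cos θ, r sin θ) = (5.915079, -30.430443)
θ=281°: h = r sin θ − e = -30.430443 − 19 = -49.430443
θ=281°: x = r cos θ + √(L² − h²) = 5.915079 + 254.239319 = 260.154398

θ=163°: 229.1639
θ=202°: 228.4418
θ=281°: 260.1544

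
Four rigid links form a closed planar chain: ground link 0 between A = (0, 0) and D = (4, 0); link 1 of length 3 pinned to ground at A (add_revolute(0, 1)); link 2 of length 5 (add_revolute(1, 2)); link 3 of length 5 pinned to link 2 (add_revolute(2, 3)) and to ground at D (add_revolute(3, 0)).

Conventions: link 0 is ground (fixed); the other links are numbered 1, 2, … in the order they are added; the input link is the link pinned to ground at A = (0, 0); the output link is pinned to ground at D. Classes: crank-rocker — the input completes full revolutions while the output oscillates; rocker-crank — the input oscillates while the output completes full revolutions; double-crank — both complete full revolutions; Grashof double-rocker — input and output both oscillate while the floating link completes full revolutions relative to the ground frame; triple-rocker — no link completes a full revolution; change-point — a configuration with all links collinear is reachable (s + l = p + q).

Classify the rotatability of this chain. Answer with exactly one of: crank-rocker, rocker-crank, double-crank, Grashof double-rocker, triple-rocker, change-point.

lengths: ground=4, input=3, coupler=5, output=5
sorted: s=3 (shortest), l=5 (longest), p+q=9
s + l = 8 vs p + q = 9
s + l < p + q (Grashof) with shortest = input link → crank-rocker

crank-rocker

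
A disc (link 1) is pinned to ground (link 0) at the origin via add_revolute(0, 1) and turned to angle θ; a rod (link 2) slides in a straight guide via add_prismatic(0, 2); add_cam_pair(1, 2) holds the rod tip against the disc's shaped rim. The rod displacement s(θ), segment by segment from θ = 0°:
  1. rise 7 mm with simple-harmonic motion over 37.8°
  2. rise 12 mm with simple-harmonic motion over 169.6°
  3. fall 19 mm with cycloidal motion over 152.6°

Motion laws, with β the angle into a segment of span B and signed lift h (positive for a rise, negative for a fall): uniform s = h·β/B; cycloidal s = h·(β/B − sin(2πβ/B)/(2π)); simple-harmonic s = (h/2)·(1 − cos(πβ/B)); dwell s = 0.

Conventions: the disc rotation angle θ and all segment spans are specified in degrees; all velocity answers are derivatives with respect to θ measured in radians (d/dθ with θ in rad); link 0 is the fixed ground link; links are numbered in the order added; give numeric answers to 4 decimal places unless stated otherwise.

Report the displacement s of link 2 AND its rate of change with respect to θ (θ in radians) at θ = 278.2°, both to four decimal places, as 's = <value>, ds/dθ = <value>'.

segment 1 (0° to 37.8°, simple-harmonic, h = 7) is passed completely: s = 0.0000 + (7) = 7.0000
segment 2 (37.8° to 207.4°, simple-harmonic, h = 12) is passed completely: s = 7.0000 + (12) = 19.0000
θ = 278.2° falls in segment 3 (207.4° to 360°, cycloidal, h = -19): β = 278.2 − 207.4 = 70.8°, B = 152.6°; Δs = -19·(0.4640 − sin(2π·0.4640)/(2π)) = -8.1362; s = 19.0000 − 8.1362 = 10.8638
velocity in seg [207.4°–360°] (cycloidal), θ in radians: β = 70.8° = 1.2357 rad, B = 152.6° = 2.6634 rad; ds/dθ = (h/B)(1 − cos(2πβ/B)) = ((-19)/2.6634)(1 − cos(2π·0.4640)) = -14.085483 mm/rad

s = 10.8638, ds/dθ = -14.0855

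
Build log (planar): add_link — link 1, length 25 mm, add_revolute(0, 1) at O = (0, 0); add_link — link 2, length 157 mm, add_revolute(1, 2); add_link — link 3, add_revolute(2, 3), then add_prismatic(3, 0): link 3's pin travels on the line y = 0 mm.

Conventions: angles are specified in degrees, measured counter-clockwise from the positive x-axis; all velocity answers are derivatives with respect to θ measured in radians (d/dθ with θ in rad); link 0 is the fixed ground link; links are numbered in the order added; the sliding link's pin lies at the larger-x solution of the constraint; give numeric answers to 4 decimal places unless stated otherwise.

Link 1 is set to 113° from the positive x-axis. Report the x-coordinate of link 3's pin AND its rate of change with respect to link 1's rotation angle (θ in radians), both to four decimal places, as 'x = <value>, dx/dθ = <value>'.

geometry: r = 25 mm, L = 157 mm, e = 0 mm
crank pin P = (r cos θ, r sin θ) = (-9.768278, 23.012621)
h = r sin θ − e = 23.012621 − 0 = 23.012621
x = r cos θ + √(L² − h²) = -9.768278 + 155.304280 = 145.536001
dx/dθ = −r sin θ − h·r cos θ/√(L² − h²) (θ in radians; h = 23.012621) = -21.565181

x = 145.5360, dx/dθ = -21.5652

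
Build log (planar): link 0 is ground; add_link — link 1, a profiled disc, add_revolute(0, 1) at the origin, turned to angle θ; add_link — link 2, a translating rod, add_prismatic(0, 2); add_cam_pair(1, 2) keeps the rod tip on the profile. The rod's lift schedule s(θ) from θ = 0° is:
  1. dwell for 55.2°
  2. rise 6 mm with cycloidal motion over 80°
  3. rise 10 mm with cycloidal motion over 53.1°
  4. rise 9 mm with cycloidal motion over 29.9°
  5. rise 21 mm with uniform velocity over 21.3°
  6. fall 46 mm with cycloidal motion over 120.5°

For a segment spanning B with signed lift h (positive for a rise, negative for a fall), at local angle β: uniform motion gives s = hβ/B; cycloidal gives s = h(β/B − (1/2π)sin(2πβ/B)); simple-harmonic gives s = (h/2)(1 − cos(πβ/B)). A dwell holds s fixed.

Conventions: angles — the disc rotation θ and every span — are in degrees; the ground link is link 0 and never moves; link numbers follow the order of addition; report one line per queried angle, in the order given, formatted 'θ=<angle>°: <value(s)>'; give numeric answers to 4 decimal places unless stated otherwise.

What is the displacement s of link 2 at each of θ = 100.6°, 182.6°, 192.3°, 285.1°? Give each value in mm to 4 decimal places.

seg 1 [0°–55.2°] dwell: s stays 0.0000
seg 2 [55.2°–135.2°] cycloidal, h=6: θ=100.6° here. β=45.4, B=80. 6·(0.5675 − sin(2π·0.5675)/(2π)) = 3.7980 → s = 3.7980
seg 2 [55.2°–135.2°] cycloidal, h=6: full span → s += 6 → s = 6.0000
seg 3 [135.2°–188.3°] cycloidal, h=10: θ=182.6° here. β=47.4, B=53.1. 10·(0.8927 − sin(2π·0.8927)/(2π)) = 9.9204 → s = 15.9204
seg 3 [135.2°–188.3°] cycloidal, h=10: full span → s += 10 → s = 16.0000
seg 4 [188.3°–218.2°] cycloidal, h=9: θ=192.3° here. β=4, B=29.9. 9·(0.1338 − sin(2π·0.1338)/(2π)) = 0.1369 → s = 16.1369
seg 4 [188.3°–218.2°] cycloidal, h=9: full span → s += 9 → s = 25.0000
seg 5 [218.2°–239.5°] uniform, h=21: full span → s += 21 → s = 46.0000
seg 6 [239.5°–360°] cycloidal, h=-46: θ=285.1° here. β=45.6, B=120.5. -46·(0.3784 − sin(2π·0.3784)/(2π)) = -12.3432 → s = 33.6568

θ=100.6°: 3.7980
θ=182.6°: 15.9204
θ=192.3°: 16.1369
θ=285.1°: 33.6568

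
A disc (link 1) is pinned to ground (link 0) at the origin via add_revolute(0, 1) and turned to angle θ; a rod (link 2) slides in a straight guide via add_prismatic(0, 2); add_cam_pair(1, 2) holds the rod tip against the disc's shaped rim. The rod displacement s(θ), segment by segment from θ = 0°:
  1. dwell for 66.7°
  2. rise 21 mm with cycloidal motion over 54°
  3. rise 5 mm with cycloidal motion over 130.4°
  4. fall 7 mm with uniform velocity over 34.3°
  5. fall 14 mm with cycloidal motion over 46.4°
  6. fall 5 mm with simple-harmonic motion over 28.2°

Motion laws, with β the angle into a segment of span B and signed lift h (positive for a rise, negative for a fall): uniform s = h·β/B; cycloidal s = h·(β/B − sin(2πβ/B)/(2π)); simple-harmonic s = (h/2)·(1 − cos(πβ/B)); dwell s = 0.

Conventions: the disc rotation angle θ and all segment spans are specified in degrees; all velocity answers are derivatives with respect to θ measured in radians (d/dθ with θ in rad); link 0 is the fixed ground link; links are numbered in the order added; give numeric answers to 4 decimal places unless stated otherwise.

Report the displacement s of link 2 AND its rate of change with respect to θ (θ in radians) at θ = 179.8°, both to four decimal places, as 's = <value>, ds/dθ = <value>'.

segment 1 (0° to 66.7°, dwell): s unchanged at 0.0000
segment 2 (66.7° to 120.7°, cycloidal, h = 21) is passed completely: s = 0.0000 + (21) = 21.0000
θ = 179.8° falls in segment 3 (120.7° to 251.1°, cycloidal, h = 5): β = 179.8 − 120.7 = 59.1°, B = 130.4°; Δs = 5·(0.4532 − sin(2π·0.4532)/(2π)) = 2.0356; s = 21.0000 + 2.0356 = 23.0356
velocity in seg [120.7°–251.1°] (cycloidal), θ in radians: β = 59.1° = 1.0315 rad, B = 130.4° = 2.2759 rad; ds/dθ = (h/B)(1 − cos(2πβ/B)) = (5/2.2759)(1 − cos(2π·0.4532)) = 4.299633 mm/rad

s = 23.0356, ds/dθ = 4.2996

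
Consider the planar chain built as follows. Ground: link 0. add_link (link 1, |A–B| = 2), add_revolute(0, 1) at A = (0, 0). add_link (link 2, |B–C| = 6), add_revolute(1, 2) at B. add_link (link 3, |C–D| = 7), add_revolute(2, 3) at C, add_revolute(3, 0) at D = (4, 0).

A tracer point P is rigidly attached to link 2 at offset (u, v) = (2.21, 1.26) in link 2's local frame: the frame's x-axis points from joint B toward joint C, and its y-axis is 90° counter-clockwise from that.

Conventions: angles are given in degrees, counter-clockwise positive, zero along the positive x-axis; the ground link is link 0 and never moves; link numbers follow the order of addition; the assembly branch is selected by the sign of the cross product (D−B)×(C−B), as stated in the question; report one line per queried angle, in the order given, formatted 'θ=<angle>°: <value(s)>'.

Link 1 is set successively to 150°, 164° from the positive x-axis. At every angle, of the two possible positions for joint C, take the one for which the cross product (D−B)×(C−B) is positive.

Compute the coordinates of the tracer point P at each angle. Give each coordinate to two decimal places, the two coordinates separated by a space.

A=(0,0), D=(4.00,0)
θ=150°: B = A + 2.00·(cos150°, sin150°) = (-1.7321, 1.0000)
θ=150°: |BD| = 5.8186
θ=150°: circle(B,6.00) ∩ circle(D,7.00): a=1.7922, h=5.7261
θ=150°:   candidates: C₊=(1.0176,6.3329) cross=33.318; C₋=(-0.9506,-4.9489) cross=-33.318
θ=150°:   branch + wants cross > 0 → take C=(1.0176,6.3329) (cross=33.318)
θ=150°: ex = (C−B)/|BC| = (0.4583,0.8888); ey = (-0.8888,0.4583)
θ=150°: P = B + 2.21·ex + 1.26·ey = (-1.8392,3.5417)
θ=164°: B = A + 2.00·(cos164°, sin164°) = (-1.9225, 0.5513)
θ=164°: |BD| = 5.9481
θ=164°: circle(B,6.00) ∩ circle(D,7.00): a=1.8813, h=5.6974
θ=164°:   candidates: C₊=(0.4787,6.0498) cross=33.889; C₋=(-0.5774,-5.2960) cross=-33.889
θ=164°:   branch + wants cross > 0 → take C=(0.4787,6.0498) (cross=33.889)
θ=164°: ex = (C−B)/|BC| = (0.4002,0.9164); ey = (-0.9164,0.4002)
θ=164°: P = B + 2.21·ex + 1.26·ey = (-2.1928,3.0808)

θ=150°: -1.84 3.54
θ=164°: -2.19 3.08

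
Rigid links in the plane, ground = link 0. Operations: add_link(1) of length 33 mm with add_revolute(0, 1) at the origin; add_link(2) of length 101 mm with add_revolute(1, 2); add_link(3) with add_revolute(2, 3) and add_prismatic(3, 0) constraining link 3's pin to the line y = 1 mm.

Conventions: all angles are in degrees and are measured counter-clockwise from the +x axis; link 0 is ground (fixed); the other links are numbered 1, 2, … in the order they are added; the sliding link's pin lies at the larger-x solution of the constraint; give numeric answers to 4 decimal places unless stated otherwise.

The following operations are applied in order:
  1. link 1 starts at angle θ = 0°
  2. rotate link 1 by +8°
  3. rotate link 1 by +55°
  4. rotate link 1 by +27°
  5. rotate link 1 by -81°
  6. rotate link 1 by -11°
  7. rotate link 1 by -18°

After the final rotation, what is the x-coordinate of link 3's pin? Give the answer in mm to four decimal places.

geometry: r = 33 mm, L = 101 mm, e = 1 mm; θ starts at 0°
rotate link 1 by +8°: θ ← 0° +8° = 8°
rotate link 1 by +55°: θ ← 8° +55° = 63°
rotate link 1 by +27°: θ ← 63° +27° = 90°
rotate link 1 by -81°: θ ← 90° -81° = 9°
rotate link 1 by -11°: θ ← 9° -11° = -2°
rotate link 1 by -18°: θ ← -2° -18° = -20°
crank pin P = (r cos θ, r sin θ) = (31.009856, -11.286665)
h = r sin θ − e = -11.286665 − 1 = -12.286665
x = r cos θ + √(L² − h²) = 31.009856 + 100.249877 = 131.259734

131.2597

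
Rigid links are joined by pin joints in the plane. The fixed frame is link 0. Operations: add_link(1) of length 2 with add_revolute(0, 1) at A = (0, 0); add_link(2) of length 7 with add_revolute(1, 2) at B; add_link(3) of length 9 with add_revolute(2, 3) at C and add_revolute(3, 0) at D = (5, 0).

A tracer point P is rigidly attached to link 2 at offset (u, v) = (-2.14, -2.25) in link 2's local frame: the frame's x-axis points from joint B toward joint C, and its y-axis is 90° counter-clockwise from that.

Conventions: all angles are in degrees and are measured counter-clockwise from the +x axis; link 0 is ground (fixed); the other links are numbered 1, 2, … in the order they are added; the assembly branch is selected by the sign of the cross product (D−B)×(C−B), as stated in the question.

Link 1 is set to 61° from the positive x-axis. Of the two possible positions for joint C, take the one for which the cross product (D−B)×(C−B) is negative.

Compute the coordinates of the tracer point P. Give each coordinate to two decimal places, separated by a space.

A=(0,0), D=(5.00,0)
B = A + 2.00·(cos61°, sin61°) = (0.9696, 1.7492)
|BD| = 4.3936
circle(B,7.00) ∩ circle(D,9.00): a=-1.4448, h=6.8493
  candidates: C₊=(2.3711,8.6075) cross=30.093; C₋=(-3.0827,-3.9585) cross=-30.093
  branch - wants cross < 0 → take C=(-3.0827,-3.9585) (cross=-30.093)
ex = (C−B)/|BC| = (-0.5789,-0.8154); ey = (0.8154,-0.5789)
P = B + -2.14·ex + -2.25·ey = (0.3738,4.7967)

0.37 4.80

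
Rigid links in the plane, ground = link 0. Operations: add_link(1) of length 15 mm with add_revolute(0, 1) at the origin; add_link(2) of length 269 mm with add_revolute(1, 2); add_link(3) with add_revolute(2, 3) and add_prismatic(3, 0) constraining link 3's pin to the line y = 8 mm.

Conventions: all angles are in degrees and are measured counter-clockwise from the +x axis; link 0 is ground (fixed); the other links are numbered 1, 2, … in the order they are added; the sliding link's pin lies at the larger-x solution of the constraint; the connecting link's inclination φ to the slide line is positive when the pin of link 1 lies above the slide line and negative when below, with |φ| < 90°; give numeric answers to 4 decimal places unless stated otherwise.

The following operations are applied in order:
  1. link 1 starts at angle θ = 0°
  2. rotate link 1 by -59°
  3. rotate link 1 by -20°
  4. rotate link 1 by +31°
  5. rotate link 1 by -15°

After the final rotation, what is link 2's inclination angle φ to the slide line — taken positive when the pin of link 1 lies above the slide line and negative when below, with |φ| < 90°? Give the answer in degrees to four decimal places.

geometry: r = 15 mm, L = 269 mm, e = 8 mm; θ starts at 0°
rotate link 1 by -59°: θ ← 0° -59° = -59°
rotate link 1 by -20°: θ ← -59° -20° = -79°
rotate link 1 by +31°: θ ← -79° +31° = -48°
rotate link 1 by -15°: θ ← -48° -15° = -63°
h = r sin θ − e = -13.365098 − 8 = -21.365098
sin φ = h / L = -21.365098 / 269 = -0.07942416
φ = arcsin(-0.07942416) = -4.555467°

-4.5555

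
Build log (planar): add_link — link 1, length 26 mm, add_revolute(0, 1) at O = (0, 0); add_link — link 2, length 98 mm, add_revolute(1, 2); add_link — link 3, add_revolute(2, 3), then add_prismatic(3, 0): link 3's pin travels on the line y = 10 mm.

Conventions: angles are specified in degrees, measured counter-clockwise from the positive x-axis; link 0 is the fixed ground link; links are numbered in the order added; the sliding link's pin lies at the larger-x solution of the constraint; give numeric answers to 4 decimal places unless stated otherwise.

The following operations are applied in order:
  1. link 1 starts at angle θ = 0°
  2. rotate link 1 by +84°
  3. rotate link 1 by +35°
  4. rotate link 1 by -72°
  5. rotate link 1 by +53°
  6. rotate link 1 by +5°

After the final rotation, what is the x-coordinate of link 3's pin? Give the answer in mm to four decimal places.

geometry: r = 26 mm, L = 98 mm, e = 10 mm; θ starts at 0°
rotate link 1 by +84°: θ ← 0° +84° = 84°
rotate link 1 by +35°: θ ← 84° +35° = 119°
rotate link 1 by -72°: θ ← 119° -72° = 47°
rotate link 1 by +53°: θ ← 47° +53° = 100°
rotate link 1 by +5°: θ ← 100° +5° = 105°
crank pin P = (r cos θ, r sin θ) = (-6.729295, 25.114071)
h = r sin θ − e = 25.114071 − 10 = 15.114071
x = r cos θ + √(L² − h²) = -6.729295 + 96.827500 = 90.098205

90.0982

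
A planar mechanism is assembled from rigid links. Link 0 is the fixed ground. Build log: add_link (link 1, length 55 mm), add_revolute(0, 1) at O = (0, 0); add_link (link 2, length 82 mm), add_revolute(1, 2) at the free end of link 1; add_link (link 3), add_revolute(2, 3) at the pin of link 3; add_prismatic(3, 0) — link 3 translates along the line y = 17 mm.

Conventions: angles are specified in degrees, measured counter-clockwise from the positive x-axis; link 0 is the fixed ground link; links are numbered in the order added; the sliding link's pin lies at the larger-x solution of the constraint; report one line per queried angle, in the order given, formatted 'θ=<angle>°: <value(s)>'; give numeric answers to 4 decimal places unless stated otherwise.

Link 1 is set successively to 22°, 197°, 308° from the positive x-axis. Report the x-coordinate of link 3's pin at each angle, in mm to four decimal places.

geometry: r = 55 mm, L = 82 mm, e = 17 mm
θ=22°: crank pin P = (r cos θ, r sin θ) = (50.995112, 20.603363)
θ=22°: h = r sin θ − e = 20.603363 − 17 = 3.603363
θ=22°: x = r cos θ + √(L² − h²) = 50.995112 + 81.920790 = 132.915902
θ=197°: crank pin P = (r cos θ, r sin θ) = (-52.596762, -16.080444)
θ=197°: h = r sin θ − e = -16.080444 − 17 = -33.080444
θ=197°: x = r cos θ + √(L² − h²) = -52.596762 + 75.031222 = 22.434460
θ=308°: crank pin P = (r cos θ, r sin θ) = (33.861381, -43.340591)
θ=308°: h = r sin θ − e = -43.340591 − 17 = -60.340591
θ=308°: x = r cos θ + √(L² − h²) = 33.861381 + 55.524887 = 89.386268

θ=22°: 132.9159
θ=197°: 22.4345
θ=308°: 89.3863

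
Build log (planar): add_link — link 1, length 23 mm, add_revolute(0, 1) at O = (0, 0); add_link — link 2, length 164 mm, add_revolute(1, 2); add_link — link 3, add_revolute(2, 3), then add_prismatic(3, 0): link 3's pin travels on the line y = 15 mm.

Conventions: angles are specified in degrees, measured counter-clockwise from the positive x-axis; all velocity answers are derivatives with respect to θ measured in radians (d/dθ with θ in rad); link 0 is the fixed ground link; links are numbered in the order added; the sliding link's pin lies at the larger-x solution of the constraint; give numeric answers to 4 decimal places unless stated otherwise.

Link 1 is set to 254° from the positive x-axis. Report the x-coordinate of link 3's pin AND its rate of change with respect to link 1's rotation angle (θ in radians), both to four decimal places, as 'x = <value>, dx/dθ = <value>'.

geometry: r = 23 mm, L = 164 mm, e = 15 mm
crank pin P = (r cos θ, r sin θ) = (-6.339659, -22.109019)
h = r sin θ − e = -22.109019 − 15 = -37.109019
x = r cos θ + √(L² − h²) = -6.339659 + 159.746426 = 153.406767
dx/dθ = −r sin θ − h·r cos θ/√(L² − h²) (θ in radians; h = -37.109019) = 20.636319

x = 153.4068, dx/dθ = 20.6363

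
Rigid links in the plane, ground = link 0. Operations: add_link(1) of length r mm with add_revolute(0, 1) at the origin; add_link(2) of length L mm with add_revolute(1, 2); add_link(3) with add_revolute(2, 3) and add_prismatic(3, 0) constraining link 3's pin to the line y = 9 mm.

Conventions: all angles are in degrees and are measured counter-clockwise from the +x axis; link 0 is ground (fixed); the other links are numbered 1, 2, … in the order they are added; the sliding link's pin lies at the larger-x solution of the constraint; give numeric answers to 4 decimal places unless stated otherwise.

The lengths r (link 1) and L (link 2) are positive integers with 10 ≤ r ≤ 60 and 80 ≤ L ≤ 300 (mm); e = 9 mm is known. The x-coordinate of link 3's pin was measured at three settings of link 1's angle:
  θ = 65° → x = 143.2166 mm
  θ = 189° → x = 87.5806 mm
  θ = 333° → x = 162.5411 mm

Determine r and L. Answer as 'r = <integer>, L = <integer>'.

constraint per measurement: (x − r cos θ)² + (r sin θ − e)² = L²
subtracting the θ₁ and θ₂ equations cancels the r² and L² terms:
r = (x₁² − x₂²) / (2[(x₁cos θ₁ + e sin θ₁) − (x₂cos θ₂ + e sin θ₂)]) = 41.0000 → r = 41
L² = (x₁ − r cos θ₁)² + (r sin θ₁ − e)² = 16641.0114 → L = 129.0000 → L = 129
check at θ₃=333°: x = 162.5411 (printed 162.5411) ✓

r = 41, L = 129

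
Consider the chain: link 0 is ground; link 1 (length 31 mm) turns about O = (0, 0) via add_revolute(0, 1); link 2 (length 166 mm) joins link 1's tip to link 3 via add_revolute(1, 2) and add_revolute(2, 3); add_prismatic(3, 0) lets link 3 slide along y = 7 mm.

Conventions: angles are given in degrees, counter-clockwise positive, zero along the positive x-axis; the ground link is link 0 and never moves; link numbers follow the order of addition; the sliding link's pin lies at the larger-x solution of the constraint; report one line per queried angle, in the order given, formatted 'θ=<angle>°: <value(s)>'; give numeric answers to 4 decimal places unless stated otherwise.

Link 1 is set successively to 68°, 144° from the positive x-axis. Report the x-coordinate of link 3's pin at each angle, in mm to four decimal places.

geometry: r = 31 mm, L = 166 mm, e = 7 mm
θ=68°: crank pin P = (r cos θ, r sin θ) = (11.612804, 28.742699)
θ=68°: h = r sin θ − e = 28.742699 − 7 = 21.742699
θ=68°: x = r cos θ + √(L² − h²) = 11.612804 + 164.569909 = 176.182714
θ=144°: crank pin P = (r cos θ, r sin θ) = (-25.079527, 18.221343)
θ=144°: h = r sin θ − e = 18.221343 − 7 = 11.221343
θ=144°: x = r cos θ + √(L² − h²) = -25.079527 + 165.620293 = 140.540766

θ=68°: 176.1827
θ=144°: 140.5408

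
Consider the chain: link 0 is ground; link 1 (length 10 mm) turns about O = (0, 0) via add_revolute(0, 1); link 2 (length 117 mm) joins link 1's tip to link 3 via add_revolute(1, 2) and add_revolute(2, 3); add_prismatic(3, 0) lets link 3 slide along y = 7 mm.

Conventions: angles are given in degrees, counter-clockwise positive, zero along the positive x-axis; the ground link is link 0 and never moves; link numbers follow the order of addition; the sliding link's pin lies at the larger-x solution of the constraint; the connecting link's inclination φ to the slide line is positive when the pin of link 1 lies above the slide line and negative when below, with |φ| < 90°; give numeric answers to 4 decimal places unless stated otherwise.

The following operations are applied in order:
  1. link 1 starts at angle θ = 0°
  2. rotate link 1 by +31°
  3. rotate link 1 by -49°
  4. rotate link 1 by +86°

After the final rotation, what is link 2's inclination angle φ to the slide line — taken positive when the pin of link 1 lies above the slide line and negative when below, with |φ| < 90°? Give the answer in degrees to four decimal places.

geometry: r = 10 mm, L = 117 mm, e = 7 mm; θ starts at 0°
rotate link 1 by +31°: θ ← 0° +31° = 31°
rotate link 1 by -49°: θ ← 31° -49° = -18°
rotate link 1 by +86°: θ ← -18° +86° = 68°
h = r sin θ − e = 9.271839 − 7 = 2.271839
sin φ = h / L = 2.271839 / 117 = 0.01941742
φ = arcsin(0.01941742) = 1.112606°

1.1126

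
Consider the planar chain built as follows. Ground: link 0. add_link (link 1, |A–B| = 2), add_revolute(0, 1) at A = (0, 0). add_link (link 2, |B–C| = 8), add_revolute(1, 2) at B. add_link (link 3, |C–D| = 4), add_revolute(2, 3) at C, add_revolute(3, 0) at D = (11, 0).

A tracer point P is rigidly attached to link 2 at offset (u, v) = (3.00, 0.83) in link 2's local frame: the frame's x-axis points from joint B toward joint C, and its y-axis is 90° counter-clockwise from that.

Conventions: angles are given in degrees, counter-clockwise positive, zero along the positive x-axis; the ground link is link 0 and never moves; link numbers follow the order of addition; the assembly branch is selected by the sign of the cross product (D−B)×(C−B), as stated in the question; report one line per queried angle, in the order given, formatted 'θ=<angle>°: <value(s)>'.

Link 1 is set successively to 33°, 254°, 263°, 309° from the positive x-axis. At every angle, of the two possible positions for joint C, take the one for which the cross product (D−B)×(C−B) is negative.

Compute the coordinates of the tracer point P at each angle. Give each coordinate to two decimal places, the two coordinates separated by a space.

A=(0,0), D=(11.00,0)
θ=33°: B = A + 2.00·(cos33°, sin33°) = (1.6773, 1.0893)
θ=33°: |BD| = 9.3861
θ=33°: circle(B,8.00) ∩ circle(D,4.00): a=7.2500, h=3.3819
θ=33°:   candidates: C₊=(9.2708,3.6069) cross=31.743; C₋=(8.4859,-3.1112) cross=-31.743
θ=33°:   branch - wants cross < 0 → take C=(8.4859,-3.1112) (cross=-31.743)
θ=33°: ex = (C−B)/|BC| = (0.8511,-0.5251); ey = (0.5251,0.8511)
θ=33°: P = B + 3.00·ex + 0.83·ey = (4.6663,0.2205)
θ=254°: B = A + 2.00·(cos254°, sin254°) = (-0.5513, -1.9225)
θ=254°: |BD| = 11.7102
θ=254°: circle(B,8.00) ∩ circle(D,4.00): a=7.9046, h=1.2319
θ=254°:   candidates: C₊=(7.0438,0.5904) cross=14.426; C₋=(7.4483,-1.8400) cross=-14.426
θ=254°:   branch - wants cross < 0 → take C=(7.4483,-1.8400) (cross=-14.426)
θ=254°: ex = (C−B)/|BC| = (0.9999,0.0103); ey = (-0.0103,0.9999)
θ=254°: P = B + 3.00·ex + 0.83·ey = (2.4400,-1.0616)
θ=263°: B = A + 2.00·(cos263°, sin263°) = (-0.2437, -1.9851)
θ=263°: |BD| = 11.4176
θ=263°: circle(B,8.00) ∩ circle(D,4.00): a=7.8108, h=1.7294
θ=263°:   candidates: C₊=(7.1474,1.0760) cross=19.746; C₋=(7.7488,-2.3302) cross=-19.746
θ=263°:   branch - wants cross < 0 → take C=(7.7488,-2.3302) (cross=-19.746)
θ=263°: ex = (C−B)/|BC| = (0.9991,-0.0431); ey = (0.0431,0.9991)
θ=263°: P = B + 3.00·ex + 0.83·ey = (2.7893,-1.2853)
θ=309°: B = A + 2.00·(cos309°, sin309°) = (1.2586, -1.5543)
θ=309°: |BD| = 9.8646
θ=309°: circle(B,8.00) ∩ circle(D,4.00): a=7.3652, h=3.1230
θ=309°:   candidates: C₊=(8.0398,2.6902) cross=30.807; C₋=(9.0240,-3.4778) cross=-30.807
θ=309°:   branch - wants cross < 0 → take C=(9.0240,-3.4778) (cross=-30.807)
θ=309°: ex = (C−B)/|BC| = (0.9707,-0.2404); ey = (0.2404,0.9707)
θ=309°: P = B + 3.00·ex + 0.83·ey = (4.3702,-1.4700)

θ=33°: 4.67 0.22
θ=254°: 2.44 -1.06
θ=263°: 2.79 -1.29
θ=309°: 4.37 -1.47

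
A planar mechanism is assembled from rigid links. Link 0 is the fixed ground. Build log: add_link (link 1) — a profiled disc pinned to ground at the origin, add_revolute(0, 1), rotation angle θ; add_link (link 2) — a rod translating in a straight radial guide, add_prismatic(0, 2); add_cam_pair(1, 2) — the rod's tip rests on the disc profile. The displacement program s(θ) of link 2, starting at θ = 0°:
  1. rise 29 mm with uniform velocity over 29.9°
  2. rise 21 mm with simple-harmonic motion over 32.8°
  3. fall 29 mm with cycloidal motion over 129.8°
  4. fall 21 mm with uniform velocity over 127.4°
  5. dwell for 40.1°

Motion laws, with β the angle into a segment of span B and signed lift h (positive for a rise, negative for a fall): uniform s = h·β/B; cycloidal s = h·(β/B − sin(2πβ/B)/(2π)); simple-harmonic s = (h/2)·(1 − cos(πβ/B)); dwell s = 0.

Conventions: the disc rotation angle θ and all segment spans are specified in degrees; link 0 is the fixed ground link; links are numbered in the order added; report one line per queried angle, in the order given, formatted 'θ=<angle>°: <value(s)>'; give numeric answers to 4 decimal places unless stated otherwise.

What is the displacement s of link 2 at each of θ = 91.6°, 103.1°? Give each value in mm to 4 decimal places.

seg 1 [0°–29.9°] uniform, h=29: full span → s += 29 → s = 29.0000
seg 2 [29.9°–62.7°] simple-harmonic, h=21: full span → s += 21 → s = 50.0000
seg 3 [62.7°–192.5°] cycloidal, h=-29: θ=91.6° here. β=28.9, B=129.8. -29·(0.2227 − sin(2π·0.2227)/(2π)) = -1.9093 → s = 48.0907
seg 3 [62.7°–192.5°] cycloidal, h=-29: θ=103.1° here. β=40.4, B=129.8. -29·(0.3112 − sin(2π·0.3112)/(2π)) = -4.7483 → s = 45.2517

θ=91.6°: 48.0907
θ=103.1°: 45.2517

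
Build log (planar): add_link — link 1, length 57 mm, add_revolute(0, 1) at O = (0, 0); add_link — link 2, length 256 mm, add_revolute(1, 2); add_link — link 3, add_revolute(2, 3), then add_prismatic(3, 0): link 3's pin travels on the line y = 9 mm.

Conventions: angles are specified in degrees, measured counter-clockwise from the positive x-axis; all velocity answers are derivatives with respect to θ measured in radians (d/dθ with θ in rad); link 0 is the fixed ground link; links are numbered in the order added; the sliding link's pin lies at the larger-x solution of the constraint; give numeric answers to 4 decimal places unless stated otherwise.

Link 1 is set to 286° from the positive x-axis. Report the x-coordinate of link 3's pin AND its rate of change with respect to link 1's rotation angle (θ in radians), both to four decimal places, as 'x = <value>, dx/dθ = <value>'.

geometry: r = 57 mm, L = 256 mm, e = 9 mm
crank pin P = (r cos θ, r sin θ) = (15.711329, -54.791917)
h = r sin θ − e = -54.791917 − 9 = -63.791917
x = r cos θ + √(L² − h²) = 15.711329 + 247.924568 = 263.635897
dx/dθ = −r sin θ − h·r cos θ/√(L² − h²) (θ in radians; h = -63.791917) = 58.834500

x = 263.6359, dx/dθ = 58.8345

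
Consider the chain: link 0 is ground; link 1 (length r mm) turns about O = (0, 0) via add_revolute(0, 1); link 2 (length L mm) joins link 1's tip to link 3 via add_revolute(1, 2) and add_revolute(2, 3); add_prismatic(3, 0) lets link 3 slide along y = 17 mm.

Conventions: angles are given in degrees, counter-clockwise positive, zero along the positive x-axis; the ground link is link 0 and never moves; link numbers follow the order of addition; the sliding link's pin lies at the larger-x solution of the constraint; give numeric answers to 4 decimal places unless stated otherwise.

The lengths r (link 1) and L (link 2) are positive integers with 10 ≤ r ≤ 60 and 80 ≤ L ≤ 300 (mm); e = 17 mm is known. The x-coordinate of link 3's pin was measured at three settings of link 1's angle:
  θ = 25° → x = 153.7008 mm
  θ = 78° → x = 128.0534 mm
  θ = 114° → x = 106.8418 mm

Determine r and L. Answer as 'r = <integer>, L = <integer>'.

constraint per measurement: (x − r cos θ)² + (r sin θ − e)² = L²
subtracting the θ₁ and θ₂ equations cancels the r² and L² terms:
r = (x₁² − x₂²) / (2[(x₁cos θ₁ + e sin θ₁) − (x₂cos θ₂ + e sin θ₂)]) = 35.0000 → r = 35
L² = (x₁ − r cos θ₁)² + (r sin θ₁ − e)² = 14884.0040 → L = 122.0000 → L = 122
check at θ₃=114°: x = 106.8418 (printed 106.8418) ✓

r = 35, L = 122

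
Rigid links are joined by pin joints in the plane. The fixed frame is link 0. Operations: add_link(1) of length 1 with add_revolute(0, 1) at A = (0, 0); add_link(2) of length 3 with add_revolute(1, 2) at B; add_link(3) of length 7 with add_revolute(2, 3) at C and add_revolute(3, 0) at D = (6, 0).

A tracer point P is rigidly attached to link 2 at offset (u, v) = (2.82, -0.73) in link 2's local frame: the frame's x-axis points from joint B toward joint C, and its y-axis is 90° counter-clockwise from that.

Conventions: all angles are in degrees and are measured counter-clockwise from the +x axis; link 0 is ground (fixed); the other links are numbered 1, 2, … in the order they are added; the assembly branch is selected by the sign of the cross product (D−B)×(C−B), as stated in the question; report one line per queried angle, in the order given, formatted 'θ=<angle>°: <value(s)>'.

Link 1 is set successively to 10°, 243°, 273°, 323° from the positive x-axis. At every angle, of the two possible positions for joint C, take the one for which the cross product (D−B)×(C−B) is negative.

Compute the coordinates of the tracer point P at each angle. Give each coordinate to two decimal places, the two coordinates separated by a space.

A=(0,0), D=(6.00,0)
θ=10°: B = A + 1.00·(cos10°, sin10°) = (0.9848, 0.1736)
θ=10°: |BD| = 5.0182
θ=10°: circle(B,3.00) ∩ circle(D,7.00): a=-1.4764, h=2.6116
θ=10°:   candidates: C₊=(-0.4003,2.8347) cross=13.105; C₋=(-0.5811,-2.3853) cross=-13.105
θ=10°:   branch - wants cross < 0 → take C=(-0.5811,-2.3853) (cross=-13.105)
θ=10°: ex = (C−B)/|BC| = (-0.5220,-0.8530); ey = (0.8530,-0.5220)
θ=10°: P = B + 2.82·ex + -0.73·ey = (-1.1098,-1.8507)
θ=243°: B = A + 1.00·(cos243°, sin243°) = (-0.4540, -0.8910)
θ=243°: |BD| = 6.5152
θ=243°: circle(B,3.00) ∩ circle(D,7.00): a=0.1879, h=2.9941
θ=243°:   candidates: C₊=(-0.6774,2.1007) cross=19.507; C₋=(0.1416,-3.8313) cross=-19.507
θ=243°:   branch - wants cross < 0 → take C=(0.1416,-3.8313) (cross=-19.507)
θ=243°: ex = (C−B)/|BC| = (0.1985,-0.9801); ey = (0.9801,0.1985)
θ=243°: P = B + 2.82·ex + -0.73·ey = (-0.6096,-3.7998)
θ=273°: B = A + 1.00·(cos273°, sin273°) = (0.0523, -0.9986)
θ=273°: |BD| = 6.0309
θ=273°: circle(B,3.00) ∩ circle(D,7.00): a=-0.3008, h=2.9849
θ=273°:   candidates: C₊=(-0.7385,1.8952) cross=18.002; C₋=(0.2500,-3.9921) cross=-18.002
θ=273°:   branch - wants cross < 0 → take C=(0.2500,-3.9921) (cross=-18.002)
θ=273°: ex = (C−B)/|BC| = (0.0659,-0.9978); ey = (0.9978,0.0659)
θ=273°: P = B + 2.82·ex + -0.73·ey = (-0.4903,-3.8606)
θ=323°: B = A + 1.00·(cos323°, sin323°) = (0.7986, -0.6018)
θ=323°: |BD| = 5.2361
θ=323°: circle(B,3.00) ∩ circle(D,7.00): a=-1.2016, h=2.7488
θ=323°:   candidates: C₊=(-0.7110,1.9907) cross=14.393; C₋=(-0.0791,-3.4705) cross=-14.393
θ=323°:   branch - wants cross < 0 → take C=(-0.0791,-3.4705) (cross=-14.393)
θ=323°: ex = (C−B)/|BC| = (-0.2926,-0.9562); ey = (0.9562,-0.2926)
θ=323°: P = B + 2.82·ex + -0.73·ey = (-0.7245,-3.0848)

θ=10°: -1.11 -1.85
θ=243°: -0.61 -3.80
θ=273°: -0.49 -3.86
θ=323°: -0.72 -3.08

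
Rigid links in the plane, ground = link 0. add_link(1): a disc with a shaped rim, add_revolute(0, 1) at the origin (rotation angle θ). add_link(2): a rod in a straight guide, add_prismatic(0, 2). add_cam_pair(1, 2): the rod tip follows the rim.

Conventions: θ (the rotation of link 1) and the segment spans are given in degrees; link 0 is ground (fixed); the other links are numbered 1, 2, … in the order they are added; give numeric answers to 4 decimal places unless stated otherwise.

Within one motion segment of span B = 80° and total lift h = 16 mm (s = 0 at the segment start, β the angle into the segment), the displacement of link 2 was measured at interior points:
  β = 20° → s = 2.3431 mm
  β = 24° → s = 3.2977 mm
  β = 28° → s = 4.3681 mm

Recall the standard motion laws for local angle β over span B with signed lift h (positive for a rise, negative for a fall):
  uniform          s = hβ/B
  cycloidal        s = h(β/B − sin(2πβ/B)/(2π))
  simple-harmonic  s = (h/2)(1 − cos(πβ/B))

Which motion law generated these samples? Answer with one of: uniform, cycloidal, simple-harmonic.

candidates at β/B = r: uniform s = h·r (linear in β); cycloidal s = h·(r − sin(2πr)/(2π)); simple-harmonic s = (h/2)(1 − cos(πr))
β=20°: printed 2.3431 | uniform 4.0000, cycloidal 1.4535, simple-harmonic 2.3431
β=24°: printed 3.2977 | uniform 4.8000, cycloidal 2.3782, simple-harmonic 3.2977
β=28°: printed 4.3681 | uniform 5.6000, cycloidal 3.5399, simple-harmonic 4.3681
only one law matches every sample → simple-harmonic

simple-harmonic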